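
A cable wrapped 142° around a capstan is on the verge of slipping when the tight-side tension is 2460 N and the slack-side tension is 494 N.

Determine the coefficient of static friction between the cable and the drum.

μ ≈ 0.648

T₂/T₁ = e^{μβ} → μ = ln(T₂/T₁)/β.
β = 142° = 2.478 rad.
μ = ln(2460/494)/2.478 = ln(4.98)/2.478 = 0.648.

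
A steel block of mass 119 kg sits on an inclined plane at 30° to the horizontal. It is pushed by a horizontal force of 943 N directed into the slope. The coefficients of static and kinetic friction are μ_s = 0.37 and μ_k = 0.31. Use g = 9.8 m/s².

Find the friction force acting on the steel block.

f ≈ 234 N (down the incline)

The horizontal push has a component P sin θ into the surface, so N = m g cos θ + P sin θ = 1010 + 471.5 = 1481 N.
Along the incline, the net driving force (taking up-slope positive) is P cos θ − m g sin θ = 816.7 − 583.1 = 233.6 N, so equilibrium requires friction f = -233.6 N (down-slope).
Maximum static friction: μ_s N = 0.37 × 1481 = 548.1 N.
|f_req| = 233.6 ≤ 548.1 N → the steel block is in equilibrium; friction equals the required value.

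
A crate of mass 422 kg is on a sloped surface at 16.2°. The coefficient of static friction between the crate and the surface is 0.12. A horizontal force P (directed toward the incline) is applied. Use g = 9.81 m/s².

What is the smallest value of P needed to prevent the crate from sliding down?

The crate tends to slide down (tan θ > μ_s), so at the point of impending slip friction acts up-slope at its limit: f = μ_s N.
Perpendicular to the incline: N = m g cos θ + P sin θ.
Along the incline: P cos θ + μ_s N = m g sin θ, i.e. P cos θ + μ_s (m g cos θ + P sin θ) = m g sin θ.
Solving, P (cos θ + μ_s sin θ) = m g (sin θ − μ_s cos θ), so P = 4140×0.1638/0.9938 = 682 N.

P_min ≈ 682 N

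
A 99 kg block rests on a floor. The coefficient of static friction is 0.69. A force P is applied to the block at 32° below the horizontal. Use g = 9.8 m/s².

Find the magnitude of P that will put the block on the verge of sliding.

P ≈ 1390 N

N = m g + P sin α (the push presses the block into the floor).
At impending slip, P cos α = μ_s N = μ_s (m g + P sin α).
Solving: P (cos α − μ_s sin α) = μ_s m g → P = 0.69×970/(cos 32° − 0.69 sin 32°) = 669/0.4824 = 1390 N.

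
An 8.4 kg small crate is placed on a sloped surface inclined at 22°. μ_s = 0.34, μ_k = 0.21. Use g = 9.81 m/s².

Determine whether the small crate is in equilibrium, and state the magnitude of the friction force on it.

N = m g cos θ = 76.4 N.
Down-slope weight component: m g sin θ = 30.9 N.
μ_s N = 26 N.
30.9 > 26 N, so it slides; kinetic friction f = μ_k N = 0.21×76.4 = 16 N.

f ≈ 16 N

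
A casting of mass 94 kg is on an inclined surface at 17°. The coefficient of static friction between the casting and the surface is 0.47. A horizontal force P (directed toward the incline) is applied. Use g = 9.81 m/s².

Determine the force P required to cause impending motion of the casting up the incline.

At impending motion up the slope, friction acts down-slope at its limit: f = μ_s N.
Perpendicular to the incline: N = m g cos θ + P sin θ.
Along the incline: P cos θ = m g sin θ + μ_s N = m g sin θ + μ_s (m g cos θ + P sin θ).
Solving, P (cos θ − μ_s sin θ) = m g (sin θ + μ_s cos θ), so P = 94×9.81×(sin 17° + 0.47 cos 17°)/(cos 17° − 0.47 sin 17°) = 922×0.7418/0.8189 = 835 N.

P ≈ 835 N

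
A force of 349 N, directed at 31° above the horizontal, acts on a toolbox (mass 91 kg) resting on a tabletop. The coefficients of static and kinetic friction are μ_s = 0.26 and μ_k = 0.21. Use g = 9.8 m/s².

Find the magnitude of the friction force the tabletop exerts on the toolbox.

The vertical component of P reduces the normal force: N = m g − P sin α = 891.8 − 179.7 = 712.1 N.
The horizontal driving force is P cos α = 299.2 N, so equilibrium needs friction f = 299.2 N.
μ_s N = 0.26 × 712.1 = 185.1 N.
The required friction exceeds μ_s N, so the toolbox moves and f = μ_k N = 150 N.

f ≈ 150 N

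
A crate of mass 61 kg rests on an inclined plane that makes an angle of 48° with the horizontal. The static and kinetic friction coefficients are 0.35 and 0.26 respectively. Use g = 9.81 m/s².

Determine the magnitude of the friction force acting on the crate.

f ≈ 104 N (up the incline)

Normal force: N = m g cos θ = 61 × 9.81 × cos 48° = 400.4 N.
For equilibrium along the incline, friction must balance the weight component: f = m g sin θ = 444.7 N up the slope.
Static friction can supply at most μ_s N = 140.1 N.
Since |444.7| > 140.1 N, static friction cannot hold it; the crate slides down the incline and kinetic friction applies: f = μ_k N = 0.26 × 400.4 = 104 N.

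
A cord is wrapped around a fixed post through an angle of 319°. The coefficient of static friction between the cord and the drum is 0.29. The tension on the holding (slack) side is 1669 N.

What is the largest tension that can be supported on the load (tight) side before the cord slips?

T_max ≈ 8390 N

At impending slip the capstan equation gives T₂/T₁ = e^{μβ} with β in radians.
β = 319° × π/180 = 5.568 rad.
e^{μβ} = e^{0.29×5.568} = 5.026.
T₂ = T₁ · e^{μβ} = 1669 × 5.026 = 8390 N.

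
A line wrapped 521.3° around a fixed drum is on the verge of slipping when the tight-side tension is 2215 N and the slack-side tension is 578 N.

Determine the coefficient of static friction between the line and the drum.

μ ≈ 0.148

T₂/T₁ = e^{μβ} → μ = ln(T₂/T₁)/β.
β = 521.3° = 9.098 rad.
μ = ln(2215/578)/9.098 = ln(3.832)/9.098 = 0.148.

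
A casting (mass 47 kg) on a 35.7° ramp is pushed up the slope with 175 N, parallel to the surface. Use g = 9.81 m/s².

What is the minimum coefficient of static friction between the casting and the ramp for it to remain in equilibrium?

μ_s,min ≈ 0.251

N = m g cos θ = 374.4 N.
Friction must make up the shortfall along the incline: f = m g sin θ − P = 269.1 − 175 = 94.05 N.
At the threshold f = μ_s N, so μ_s,min = 94.05/374.4 = 0.251.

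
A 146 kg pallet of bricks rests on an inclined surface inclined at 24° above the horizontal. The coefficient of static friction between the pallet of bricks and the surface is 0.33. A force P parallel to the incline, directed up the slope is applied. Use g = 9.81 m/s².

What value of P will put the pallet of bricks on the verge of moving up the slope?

At impending motion up the slope, friction acts down-slope at its limit: f = μ_s N.
P is parallel to the surface, so N = m g cos θ = 1310 N.
Along the incline: P = m g sin θ + μ_s N = 583 + 0.33×1310 = 1010 N.

P ≈ 1010 N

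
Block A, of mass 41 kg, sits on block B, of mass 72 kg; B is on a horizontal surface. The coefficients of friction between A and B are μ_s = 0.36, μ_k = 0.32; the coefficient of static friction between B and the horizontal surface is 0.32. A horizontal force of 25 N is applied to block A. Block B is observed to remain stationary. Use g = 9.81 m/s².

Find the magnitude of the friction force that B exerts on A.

Between the blocks, N₁ = m_A g = 402.2 N.
Maximum static friction on A from B: μ_s N₁ = 0.36×402.2 = 144.8 N.
Since P = 25 N ≤ 144.8 N, A does not slip on B; friction on A equals P = 25 N.
By Newton's third law B feels 25 N forward from A. With B stationary, the floor's static friction on B balances it: f₂ = 25 N (well within μ_s(m_A+m_B)g = 354.7 N).

f ≈ 25 N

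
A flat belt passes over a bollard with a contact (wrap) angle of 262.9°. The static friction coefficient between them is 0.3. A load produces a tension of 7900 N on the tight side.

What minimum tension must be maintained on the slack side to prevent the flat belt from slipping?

Capstan equation at impending slip: T_tight/T_slack = e^{μβ}.
β = 262.9° = 4.588 rad; e^{μβ} = e^{0.3×4.588} = 3.961.
T_slack = T_tight / e^{μβ} = 7900 / 3.961 = 1990 N.

T_min ≈ 1990 N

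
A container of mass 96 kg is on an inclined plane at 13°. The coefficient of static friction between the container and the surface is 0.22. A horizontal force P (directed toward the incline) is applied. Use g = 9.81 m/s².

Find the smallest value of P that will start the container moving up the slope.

At impending motion up the slope, friction acts down-slope at its limit: f = μ_s N.
Perpendicular to the incline: N = m g cos θ + P sin θ.
Along the incline: P cos θ = m g sin θ + μ_s N = m g sin θ + μ_s (m g cos θ + P sin θ).
Solving, P (cos θ − μ_s sin θ) = m g (sin θ + μ_s cos θ), so P = 96×9.81×(sin 13° + 0.22 cos 13°)/(cos 13° − 0.22 sin 13°) = 942×0.4393/0.9249 = 447 N.

P ≈ 447 N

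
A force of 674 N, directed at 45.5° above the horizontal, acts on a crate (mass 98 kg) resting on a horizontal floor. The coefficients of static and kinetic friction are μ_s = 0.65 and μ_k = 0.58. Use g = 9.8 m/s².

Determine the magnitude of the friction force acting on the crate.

The vertical component of P reduces the normal force: N = m g − P sin α = 960.4 − 480.7 = 479.7 N.
The horizontal driving force is P cos α = 472.4 N, so equilibrium needs friction f = 472.4 N.
The static-friction limit is μ_s N = 311.8 N.
472.4 > 311.8 N → the crate slides; f = μ_k N = 0.58×479.7 = 278 N.

f ≈ 278 N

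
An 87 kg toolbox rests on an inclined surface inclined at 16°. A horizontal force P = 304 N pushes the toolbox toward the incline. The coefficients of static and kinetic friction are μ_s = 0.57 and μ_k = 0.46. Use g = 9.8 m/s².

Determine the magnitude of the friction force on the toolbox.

Resolve perpendicular to the incline: N = m g cos θ + P sin θ = 87×9.8×cos 16° + 304×sin 16° = 903.4 N.
Parallel to the incline: P cos θ − m g sin θ = 292.2 − 235 = 57.22 N; the friction needed to balance this is 57.22 N acting down the slope.
Maximum static friction: μ_s N = 0.57 × 903.4 = 514.9 N.
Since 57.22 N is within the 514.9 N limit, the toolbox stays put and friction is exactly 57.2 N.

f ≈ 57.2 N (down the incline)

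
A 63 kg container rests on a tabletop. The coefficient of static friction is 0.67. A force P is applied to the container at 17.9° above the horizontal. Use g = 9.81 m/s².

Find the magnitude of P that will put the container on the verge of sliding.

N = m g − P sin α (the pull lifts the container).
At impending slip, P cos α = μ_s N = μ_s (m g − P sin α).
Solving: P (cos α + μ_s sin α) = μ_s m g → P = 0.67×618/(cos 17.9° + 0.67 sin 17.9°) = 414/1.158 = 358 N.

P ≈ 358 N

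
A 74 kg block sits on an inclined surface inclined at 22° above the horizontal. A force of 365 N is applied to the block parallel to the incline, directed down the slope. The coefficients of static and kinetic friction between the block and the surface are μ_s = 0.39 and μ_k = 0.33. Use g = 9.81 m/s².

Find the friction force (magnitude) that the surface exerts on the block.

f ≈ 222 N (up the incline)

Perpendicular to the surface, N = m g cos θ = 74·9.81·cos 22° = 673.1 N.
Parallel to the incline, ΣF = 0 gives f = m g sin θ + P = 271.9 + 365 = 636.9 N (up-slope positive).
The static-friction ceiling is μ_s N = 0.39 × 673.1 = 262.5 N.
|636.9| exceeds 262.5 N, so the block slips down-slope; friction is kinetic, f = μ_k N = 0.33×673.1 = 222 N.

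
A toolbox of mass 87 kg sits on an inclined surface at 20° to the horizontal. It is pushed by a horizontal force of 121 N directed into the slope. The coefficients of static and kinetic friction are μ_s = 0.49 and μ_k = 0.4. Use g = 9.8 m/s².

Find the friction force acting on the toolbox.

f ≈ 178 N (up the incline)

The horizontal push has a component P sin θ into the surface, so N = m g cos θ + P sin θ = 801.2 + 41.38 = 842.6 N.
Along the incline, the net driving force (taking up-slope positive) is P cos θ − m g sin θ = 113.7 − 291.6 = -177.9 N, so equilibrium requires friction f = 177.9 N (up-slope).
The limit of static friction is μ_s N = 412.9 N.
Since 177.9 N is within the 412.9 N limit, the toolbox stays put and friction is exactly 178 N.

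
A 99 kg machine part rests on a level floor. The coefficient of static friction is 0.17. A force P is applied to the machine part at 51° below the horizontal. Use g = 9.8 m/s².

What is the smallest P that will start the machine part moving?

P ≈ 332 N

N = m g + P sin α (the push presses the machine part into the level floor).
At impending slip, P cos α = μ_s N = μ_s (m g + P sin α).
Solving: P (cos α − μ_s sin α) = μ_s m g → P = 0.17×970/(cos 51° − 0.17 sin 51°) = 165/0.4972 = 332 N.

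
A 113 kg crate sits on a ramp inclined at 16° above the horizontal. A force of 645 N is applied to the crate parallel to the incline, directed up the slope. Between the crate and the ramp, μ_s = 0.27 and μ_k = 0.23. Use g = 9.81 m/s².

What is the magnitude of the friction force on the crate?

f ≈ 245 N (down the incline)

The normal reaction is N = m g cos θ = 1066 N.
The friction needed for equilibrium is m g sin θ − P = 305.6 − 645 = -339.4 N, measured positive up-slope.
Static friction can supply at most μ_s N = 287.7 N.
Since |-339.4| > 287.7 N, static friction cannot hold it; the crate slides up the incline and kinetic friction applies: f = μ_k N = 0.23 × 1066 = 245 N.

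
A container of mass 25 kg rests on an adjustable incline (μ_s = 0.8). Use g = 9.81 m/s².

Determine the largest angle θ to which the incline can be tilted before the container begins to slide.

θ_max ≈ 38.7°

At the slip threshold, m g sin θ = μ_s · m g cos θ, so tan θ = μ_s.
θ_max = arctan(0.8) = 38.7°.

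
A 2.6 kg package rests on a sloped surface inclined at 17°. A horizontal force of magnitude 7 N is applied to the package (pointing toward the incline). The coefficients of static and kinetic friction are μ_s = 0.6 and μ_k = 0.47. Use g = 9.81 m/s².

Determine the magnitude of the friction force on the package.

The horizontal push has a component P sin θ into the surface, so N = m g cos θ + P sin θ = 24.39 + 2.047 = 26.44 N.
Along the incline, the net driving force (taking up-slope positive) is P cos θ − m g sin θ = 6.694 − 7.457 = -0.7631 N, so equilibrium requires friction f = 0.7631 N (up-slope).
The limit of static friction is μ_s N = 15.86 N.
|f_req| = 0.7631 ≤ 15.86 N → the package is in equilibrium; friction equals the required value.

f ≈ 0.763 N (up the incline)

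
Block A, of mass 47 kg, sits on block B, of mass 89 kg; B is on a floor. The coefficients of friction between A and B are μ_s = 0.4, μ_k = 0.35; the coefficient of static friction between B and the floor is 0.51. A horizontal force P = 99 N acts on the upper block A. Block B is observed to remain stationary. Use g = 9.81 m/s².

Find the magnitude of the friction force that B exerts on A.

f ≈ 99 N

Between the blocks, N₁ = m_A g = 461.1 N.
So the A–B interface can sustain at most μ_s N₁ = 184.4 N of static friction.
Since P = 99 N ≤ 184.4 N, A does not slip on B; friction on A equals P = 99 N.
By Newton's third law B feels 99 N forward from A. With B stationary, the floor's static friction on B balances it: f₂ = 99 N (well within μ_s(m_A+m_B)g = 680.4 N).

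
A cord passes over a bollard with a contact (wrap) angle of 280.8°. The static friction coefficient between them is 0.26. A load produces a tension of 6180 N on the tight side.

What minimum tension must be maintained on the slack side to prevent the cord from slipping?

Capstan equation at impending slip: T_tight/T_slack = e^{μβ}.
β = 280.8° = 4.901 rad; e^{μβ} = e^{0.26×4.901} = 3.576.
T_slack = T_tight / e^{μβ} = 6180 / 3.576 = 1730 N.

T_min ≈ 1730 N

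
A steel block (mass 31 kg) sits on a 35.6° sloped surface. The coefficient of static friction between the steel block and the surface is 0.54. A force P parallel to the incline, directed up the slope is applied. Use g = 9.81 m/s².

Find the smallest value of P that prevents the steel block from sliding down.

P_min ≈ 43.5 N

The steel block tends to slide down (tan θ > μ_s), so at the point of impending slip friction acts up-slope at its limit: f = μ_s N.
P is parallel to the surface, so N = m g cos θ = 247 N.
Along the incline: P + μ_s N = m g sin θ, so P = 177 − 0.54×247 = 43.5 N.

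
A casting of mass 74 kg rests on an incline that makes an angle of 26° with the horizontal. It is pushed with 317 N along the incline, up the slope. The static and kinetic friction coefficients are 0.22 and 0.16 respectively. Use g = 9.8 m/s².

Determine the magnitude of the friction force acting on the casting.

Normal force: N = m g cos θ = 74 × 9.8 × cos 26° = 651.8 N.
For equilibrium along the incline the friction force must supply f = m g sin θ − P = 317.9 − 317 = 0.9068 N (positive meaning up-slope).
Static friction can supply at most μ_s N = 143.4 N.
Since |0.9068| ≤ 143.4 N, static friction is sufficient; f equals the required value, not μ_s N.

f ≈ 0.907 N (up the incline)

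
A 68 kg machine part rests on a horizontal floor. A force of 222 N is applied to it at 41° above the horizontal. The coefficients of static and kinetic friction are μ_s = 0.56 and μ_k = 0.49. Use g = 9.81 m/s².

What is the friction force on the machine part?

f ≈ 168 N

The vertical component of P reduces the normal force: N = m g − P sin α = 667.1 − 145.6 = 521.4 N.
The horizontal driving force is P cos α = 167.5 N, so equilibrium needs friction f = 167.5 N.
μ_s N = 0.56 × 521.4 = 292 N.
Since 167.5 N does not exceed the limit, the machine part stays at rest and f = 168 N.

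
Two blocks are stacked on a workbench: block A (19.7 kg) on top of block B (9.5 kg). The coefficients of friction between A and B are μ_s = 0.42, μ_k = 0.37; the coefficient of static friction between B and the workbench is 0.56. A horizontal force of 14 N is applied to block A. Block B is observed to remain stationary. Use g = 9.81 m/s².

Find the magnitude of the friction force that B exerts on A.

f ≈ 14 N

The normal force B exerts on A is simply A's weight, N₁ = 193.3 N.
Maximum static friction on A from B: μ_s N₁ = 0.42×193.3 = 81.17 N.
Since P = 14 N ≤ 81.17 N, A does not slip on B; friction on A equals P = 14 N.
B experiences an equal 14 N forward from A (third law). B is in equilibrium, so the floor supplies f₂ = 14 N of static friction (limit μ_s(m_A+m_B)g = 160.4 N, not exceeded).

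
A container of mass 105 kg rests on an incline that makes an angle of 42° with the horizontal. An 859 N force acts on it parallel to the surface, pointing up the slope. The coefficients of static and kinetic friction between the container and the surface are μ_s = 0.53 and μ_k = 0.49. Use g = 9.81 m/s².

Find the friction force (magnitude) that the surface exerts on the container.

f ≈ 170 N (down the incline)

Perpendicular to the surface, N = m g cos θ = 105·9.81·cos 42° = 765.5 N.
For equilibrium along the incline the friction force must supply f = m g sin θ − P = 689.2 − 859 = -169.8 N (positive meaning up-slope).
The static-friction ceiling is μ_s N = 0.53 × 765.5 = 405.7 N.
Since |-169.8| ≤ 405.7 N, static friction is sufficient; f equals the required value, not μ_s N.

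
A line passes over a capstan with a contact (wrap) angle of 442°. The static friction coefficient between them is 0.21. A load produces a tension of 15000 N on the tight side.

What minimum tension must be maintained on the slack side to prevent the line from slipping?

Capstan equation at impending slip: T_tight/T_slack = e^{μβ}.
β = 442° = 7.714 rad; e^{μβ} = e^{0.21×7.714} = 5.053.
T_slack = T_tight / e^{μβ} = 15000 / 5.053 = 2970 N.

T_min ≈ 2970 N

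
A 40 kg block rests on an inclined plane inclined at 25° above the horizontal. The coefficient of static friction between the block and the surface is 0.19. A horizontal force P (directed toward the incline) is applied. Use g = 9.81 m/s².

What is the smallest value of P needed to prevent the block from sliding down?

The block tends to slide down (tan θ > μ_s), so at the point of impending slip friction acts up-slope at its limit: f = μ_s N.
Perpendicular to the incline: N = m g cos θ + P sin θ.
Along the incline: P cos θ + μ_s N = m g sin θ, i.e. P cos θ + μ_s (m g cos θ + P sin θ) = m g sin θ.
Solving, P (cos θ + μ_s sin θ) = m g (sin θ − μ_s cos θ), so P = 392×0.2504/0.9866 = 99.6 N.

P_min ≈ 99.6 N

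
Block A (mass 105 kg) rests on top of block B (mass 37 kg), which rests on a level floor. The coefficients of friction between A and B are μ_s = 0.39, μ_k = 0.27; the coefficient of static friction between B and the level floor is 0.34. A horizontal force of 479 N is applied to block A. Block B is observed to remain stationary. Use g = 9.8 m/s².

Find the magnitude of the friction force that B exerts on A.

Between the blocks, N₁ = m_A g = 1029 N.
Maximum static friction on A from B: μ_s N₁ = 0.39×1029 = 401.3 N.
Since P = 479 N > 401.3 N, A slides on B; the A–B friction is kinetic: f₁ = μ_k N₁ = 0.27×1029 = 278 N.
By Newton's third law B feels 278 N forward from A. With B stationary, the floor's static friction on B balances it: f₂ = 278 N (well within μ_s(m_A+m_B)g = 473.1 N).

f ≈ 278 N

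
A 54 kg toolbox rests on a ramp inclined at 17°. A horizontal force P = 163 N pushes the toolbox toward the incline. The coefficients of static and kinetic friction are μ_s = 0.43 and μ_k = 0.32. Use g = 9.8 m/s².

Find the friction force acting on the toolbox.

Resolve perpendicular to the incline: N = m g cos θ + P sin θ = 54×9.8×cos 17° + 163×sin 17° = 553.7 N.
Along the incline, the net driving force (taking up-slope positive) is P cos θ − m g sin θ = 155.9 − 154.7 = 1.155 N, so equilibrium requires friction f = -1.155 N (down-slope).
Maximum static friction: μ_s N = 0.43 × 553.7 = 238.1 N.
|f_req| = 1.155 ≤ 238.1 N → the toolbox is in equilibrium; friction equals the required value.

f ≈ 1.15 N (down the incline)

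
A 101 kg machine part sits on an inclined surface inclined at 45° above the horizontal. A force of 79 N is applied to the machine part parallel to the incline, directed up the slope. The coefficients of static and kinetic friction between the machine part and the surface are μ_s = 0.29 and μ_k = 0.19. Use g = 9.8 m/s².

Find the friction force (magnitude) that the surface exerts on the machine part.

f ≈ 133 N (up the incline)

The normal reaction is N = m g cos θ = 699.9 N.
Parallel to the incline, ΣF = 0 gives f = m g sin θ − P = 699.9 − 79 = 620.9 N (up-slope positive).
Static friction can supply at most μ_s N = 203 N.
|620.9| exceeds 203 N, so the machine part slips down-slope; friction is kinetic, f = μ_k N = 0.19×699.9 = 133 N.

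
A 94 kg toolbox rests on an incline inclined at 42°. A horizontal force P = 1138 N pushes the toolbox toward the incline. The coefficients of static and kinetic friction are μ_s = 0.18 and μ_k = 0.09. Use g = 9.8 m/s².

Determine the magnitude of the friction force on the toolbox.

f ≈ 229 N (down the incline)

Normal direction: N = m g cos θ + P sin θ = 1446 N.
Along the incline, the net driving force (taking up-slope positive) is P cos θ − m g sin θ = 845.7 − 616.4 = 229.3 N, so equilibrium requires friction f = -229.3 N (down-slope).
The limit of static friction is μ_s N = 260.3 N.
|f_req| = 229.3 ≤ 260.3 N → the toolbox is in equilibrium; friction equals the required value.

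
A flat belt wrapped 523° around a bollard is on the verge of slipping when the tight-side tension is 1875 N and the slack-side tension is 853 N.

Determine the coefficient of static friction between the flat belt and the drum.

T₂/T₁ = e^{μβ} → μ = ln(T₂/T₁)/β.
β = 523° = 9.128 rad.
μ = ln(1875/853)/9.128 = ln(2.198)/9.128 = 0.0863.

μ ≈ 0.0863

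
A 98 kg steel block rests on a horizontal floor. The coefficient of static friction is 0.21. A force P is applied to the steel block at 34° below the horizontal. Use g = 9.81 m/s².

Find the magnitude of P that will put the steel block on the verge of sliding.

P ≈ 284 N

N = m g + P sin α (the push presses the steel block into the horizontal floor).
At impending slip, P cos α = μ_s N = μ_s (m g + P sin α).
Solving: P (cos α − μ_s sin α) = μ_s m g → P = 0.21×961/(cos 34° − 0.21 sin 34°) = 202/0.7116 = 284 N.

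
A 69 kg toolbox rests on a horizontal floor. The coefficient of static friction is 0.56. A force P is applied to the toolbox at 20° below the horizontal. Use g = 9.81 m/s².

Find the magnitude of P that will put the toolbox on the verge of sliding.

N = m g + P sin α (the push presses the toolbox into the horizontal floor).
At impending slip, P cos α = μ_s N = μ_s (m g + P sin α).
Solving: P (cos α − μ_s sin α) = μ_s m g → P = 0.56×677/(cos 20° − 0.56 sin 20°) = 379/0.7482 = 507 N.

P ≈ 507 N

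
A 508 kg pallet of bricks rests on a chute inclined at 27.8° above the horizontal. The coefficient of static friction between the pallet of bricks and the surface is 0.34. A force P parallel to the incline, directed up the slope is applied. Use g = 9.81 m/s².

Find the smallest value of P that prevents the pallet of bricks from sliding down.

P_min ≈ 825 N

The pallet of bricks tends to slide down (tan θ > μ_s), so at the point of impending slip friction acts up-slope at its limit: f = μ_s N.
P is parallel to the surface, so N = m g cos θ = 4410 N.
Along the incline: P + μ_s N = m g sin θ, so P = 2320 − 0.34×4410 = 825 N.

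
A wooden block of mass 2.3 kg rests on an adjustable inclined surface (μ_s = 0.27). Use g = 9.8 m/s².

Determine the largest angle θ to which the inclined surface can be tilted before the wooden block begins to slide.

θ_max ≈ 15.1°

At the slip threshold, m g sin θ = μ_s · m g cos θ, so tan θ = μ_s.
θ_max = arctan(0.27) = 15.1°.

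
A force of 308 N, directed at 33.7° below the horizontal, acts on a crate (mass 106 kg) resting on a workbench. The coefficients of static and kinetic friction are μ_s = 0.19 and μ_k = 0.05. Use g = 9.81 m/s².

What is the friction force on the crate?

f ≈ 60.5 N

The vertical component of P adds to the normal force: N = m g + P sin α = 1040 + 170.9 = 1211 N.
Horizontally, friction must balance P cos α = 256.2 N.
The static-friction limit is μ_s N = 230 N.
The required friction exceeds μ_s N, so the crate moves and f = μ_k N = 60.5 N.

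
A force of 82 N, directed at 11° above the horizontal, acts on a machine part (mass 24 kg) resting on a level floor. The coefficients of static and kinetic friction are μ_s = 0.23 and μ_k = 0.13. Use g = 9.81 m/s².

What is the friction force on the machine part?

f ≈ 28.6 N

The vertical component of P reduces the normal force: N = m g − P sin α = 235.4 − 15.65 = 219.8 N.
For equilibrium, f = P cos α = 82×cos 11° = 80.49 N.
The static-friction limit is μ_s N = 50.55 N.
80.49 > 50.55 N → the machine part slides; f = μ_k N = 0.13×219.8 = 28.6 N.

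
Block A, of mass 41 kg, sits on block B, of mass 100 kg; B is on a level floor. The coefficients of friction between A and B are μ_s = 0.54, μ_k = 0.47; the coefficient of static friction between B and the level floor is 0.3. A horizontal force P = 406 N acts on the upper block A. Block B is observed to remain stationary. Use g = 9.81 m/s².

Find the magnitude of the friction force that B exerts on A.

The normal force B exerts on A is simply A's weight, N₁ = 402.2 N.
So the A–B interface can sustain at most μ_s N₁ = 217.2 N of static friction.
P = 406 N exceeds that limit, so A slips over B and the interface friction becomes kinetic: f₁ = μ_k N₁ = 0.47×402.2 = 189 N.
B experiences an equal 189 N forward from A (third law). B is in equilibrium, so the floor supplies f₂ = 189 N of static friction (limit μ_s(m_A+m_B)g = 415 N, not exceeded).

f ≈ 189 N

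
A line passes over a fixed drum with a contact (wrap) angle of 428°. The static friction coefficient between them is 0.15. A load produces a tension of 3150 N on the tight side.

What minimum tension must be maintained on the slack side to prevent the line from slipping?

Capstan equation at impending slip: T_tight/T_slack = e^{μβ}.
β = 428° = 7.47 rad; e^{μβ} = e^{0.15×7.47} = 3.066.
T_slack = T_tight / e^{μβ} = 3150 / 3.066 = 1030 N.

T_min ≈ 1030 N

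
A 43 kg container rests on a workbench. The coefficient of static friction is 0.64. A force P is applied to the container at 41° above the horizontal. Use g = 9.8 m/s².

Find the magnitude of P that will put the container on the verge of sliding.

P ≈ 230 N

N = m g − P sin α (the pull lifts the container).
At impending slip, P cos α = μ_s N = μ_s (m g − P sin α).
Solving: P (cos α + μ_s sin α) = μ_s m g → P = 0.64×421/(cos 41° + 0.64 sin 41°) = 270/1.175 = 230 N.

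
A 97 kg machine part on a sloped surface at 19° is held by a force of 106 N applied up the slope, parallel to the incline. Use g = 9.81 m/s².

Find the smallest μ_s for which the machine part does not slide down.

N = m g cos θ = 899.7 N.
Friction must make up the shortfall along the incline: f = m g sin θ − P = 309.8 − 106 = 203.8 N.
At the threshold f = μ_s N, so μ_s,min = 203.8/899.7 = 0.227.

μ_s,min ≈ 0.227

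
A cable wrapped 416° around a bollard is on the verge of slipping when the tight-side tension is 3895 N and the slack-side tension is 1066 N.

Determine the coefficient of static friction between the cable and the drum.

T₂/T₁ = e^{μβ} → μ = ln(T₂/T₁)/β.
β = 416° = 7.261 rad.
μ = ln(3895/1066)/7.261 = ln(3.654)/7.261 = 0.178.

μ ≈ 0.178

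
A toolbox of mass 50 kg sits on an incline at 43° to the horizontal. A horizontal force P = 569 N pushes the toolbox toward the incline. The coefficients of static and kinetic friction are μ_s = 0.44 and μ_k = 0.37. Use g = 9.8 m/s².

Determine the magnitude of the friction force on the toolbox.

f ≈ 82 N (down the incline)

The horizontal push has a component P sin θ into the surface, so N = m g cos θ + P sin θ = 358.4 + 388.1 = 746.4 N.
Along the incline, the net driving force (taking up-slope positive) is P cos θ − m g sin θ = 416.1 − 334.2 = 81.96 N, so equilibrium requires friction f = -81.96 N (down-slope).
Maximum static friction: μ_s N = 0.44 × 746.4 = 328.4 N.
Since 81.96 N is within the 328.4 N limit, the toolbox stays put and friction is exactly 82 N.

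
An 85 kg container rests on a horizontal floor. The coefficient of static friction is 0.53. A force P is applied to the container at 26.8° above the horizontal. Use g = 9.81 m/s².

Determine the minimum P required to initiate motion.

P ≈ 391 N

N = m g − P sin α (the pull lifts the container).
At impending slip, P cos α = μ_s N = μ_s (m g − P sin α).
Solving: P (cos α + μ_s sin α) = μ_s m g → P = 0.53×834/(cos 26.8° + 0.53 sin 26.8°) = 442/1.132 = 391 N.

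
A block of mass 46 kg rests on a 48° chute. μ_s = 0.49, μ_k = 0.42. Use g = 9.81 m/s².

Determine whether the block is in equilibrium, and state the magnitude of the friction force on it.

N = m g cos θ = 302 N.
Down-slope weight component: m g sin θ = 335 N.
μ_s N = 148 N.
335 > 148 N, so it slides; kinetic friction f = μ_k N = 0.42×302 = 127 N.

f ≈ 127 N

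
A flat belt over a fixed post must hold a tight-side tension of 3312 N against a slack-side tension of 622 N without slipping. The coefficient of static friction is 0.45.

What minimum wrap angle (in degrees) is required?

β_min ≈ 213°

T₂/T₁ = e^{μβ} → β = ln(T₂/T₁)/μ.
β = ln(3312/622)/0.45 = 1.672/0.45 = 3.716 rad.
In degrees: β = 3.716 × 180/π = 213°.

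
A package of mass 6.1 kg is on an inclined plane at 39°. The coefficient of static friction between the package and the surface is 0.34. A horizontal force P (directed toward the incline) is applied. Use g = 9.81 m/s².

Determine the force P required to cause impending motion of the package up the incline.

P ≈ 94.9 N

At impending motion up the slope, friction acts down-slope at its limit: f = μ_s N.
Perpendicular to the incline: N = m g cos θ + P sin θ.
Along the incline: P cos θ = m g sin θ + μ_s N = m g sin θ + μ_s (m g cos θ + P sin θ).
Solving, P (cos θ − μ_s sin θ) = m g (sin θ + μ_s cos θ), so P = 6.1×9.81×(sin 39° + 0.34 cos 39°)/(cos 39° − 0.34 sin 39°) = 59.8×0.8936/0.5632 = 94.9 N.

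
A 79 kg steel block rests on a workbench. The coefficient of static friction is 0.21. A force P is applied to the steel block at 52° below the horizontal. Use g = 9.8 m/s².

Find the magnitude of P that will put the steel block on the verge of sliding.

P ≈ 361 N

N = m g + P sin α (the push presses the steel block into the workbench).
At impending slip, P cos α = μ_s N = μ_s (m g + P sin α).
Solving: P (cos α − μ_s sin α) = μ_s m g → P = 0.21×774/(cos 52° − 0.21 sin 52°) = 163/0.4502 = 361 N.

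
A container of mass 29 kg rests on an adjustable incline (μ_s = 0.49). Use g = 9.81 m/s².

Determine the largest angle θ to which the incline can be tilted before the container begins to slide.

At the slip threshold, m g sin θ = μ_s · m g cos θ, so tan θ = μ_s.
θ_max = arctan(0.49) = 26.1°.

θ_max ≈ 26.1°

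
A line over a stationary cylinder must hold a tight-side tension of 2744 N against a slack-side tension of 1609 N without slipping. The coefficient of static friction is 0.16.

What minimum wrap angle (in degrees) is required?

β_min ≈ 191°

T₂/T₁ = e^{μβ} → β = ln(T₂/T₁)/μ.
β = ln(2744/1609)/0.16 = 0.5338/0.16 = 3.336 rad.
In degrees: β = 3.336 × 180/π = 191°.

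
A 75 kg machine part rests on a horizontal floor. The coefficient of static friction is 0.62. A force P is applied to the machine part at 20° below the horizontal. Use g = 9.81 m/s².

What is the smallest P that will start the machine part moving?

N = m g + P sin α (the push presses the machine part into the horizontal floor).
At impending slip, P cos α = μ_s N = μ_s (m g + P sin α).
Solving: P (cos α − μ_s sin α) = μ_s m g → P = 0.62×736/(cos 20° − 0.62 sin 20°) = 456/0.7276 = 627 N.

P ≈ 627 N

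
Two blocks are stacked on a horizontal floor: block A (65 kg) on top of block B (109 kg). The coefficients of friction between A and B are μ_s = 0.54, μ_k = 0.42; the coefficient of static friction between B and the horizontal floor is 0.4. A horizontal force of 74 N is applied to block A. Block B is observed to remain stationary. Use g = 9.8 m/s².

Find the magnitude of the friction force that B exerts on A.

f ≈ 74 N

Normal force at the A–B interface: N₁ = m_A g = 637 N.
Maximum static friction on A from B: μ_s N₁ = 0.54×637 = 344 N.
Since P = 74 N ≤ 344 N, A does not slip on B; friction on A equals P = 74 N.
By Newton's third law B feels 74 N forward from A. With B stationary, the floor's static friction on B balances it: f₂ = 74 N (well within μ_s(m_A+m_B)g = 682.1 N).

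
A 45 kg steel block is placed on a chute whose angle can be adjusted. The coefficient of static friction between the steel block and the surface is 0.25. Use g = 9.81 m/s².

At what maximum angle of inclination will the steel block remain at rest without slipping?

At the slip threshold, m g sin θ = μ_s · m g cos θ, so tan θ = μ_s.
θ_max = arctan(0.25) = 14°.

θ_max ≈ 14°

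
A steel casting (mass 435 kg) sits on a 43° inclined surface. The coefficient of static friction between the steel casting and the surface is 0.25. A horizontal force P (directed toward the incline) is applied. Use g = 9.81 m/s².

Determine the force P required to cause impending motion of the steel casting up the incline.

At impending motion up the slope, friction acts down-slope at its limit: f = μ_s N.
Perpendicular to the incline: N = m g cos θ + P sin θ.
Along the incline: P cos θ = m g sin θ + μ_s N = m g sin θ + μ_s (m g cos θ + P sin θ).
Solving, P (cos θ − μ_s sin θ) = m g (sin θ + μ_s cos θ), so P = 435×9.81×(sin 43° + 0.25 cos 43°)/(cos 43° − 0.25 sin 43°) = 4270×0.8648/0.5609 = 6580 N.

P ≈ 6580 N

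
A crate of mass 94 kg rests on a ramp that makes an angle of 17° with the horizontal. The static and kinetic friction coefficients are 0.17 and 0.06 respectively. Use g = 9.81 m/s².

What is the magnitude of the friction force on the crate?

Normal force: N = m g cos θ = 94 × 9.81 × cos 17° = 881.8 N.
Along the slope the weight component is m g sin θ = 269.6 N; friction must supply exactly this, acting up-slope.
The static-friction ceiling is μ_s N = 0.17 × 881.8 = 149.9 N.
|269.6| exceeds 149.9 N, so the crate slips down-slope; friction is kinetic, f = μ_k N = 0.06×881.8 = 52.9 N.

f ≈ 52.9 N (up the incline)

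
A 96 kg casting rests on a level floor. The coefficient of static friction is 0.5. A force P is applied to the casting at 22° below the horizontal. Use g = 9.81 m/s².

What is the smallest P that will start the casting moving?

P ≈ 636 N

N = m g + P sin α (the push presses the casting into the level floor).
At impending slip, P cos α = μ_s N = μ_s (m g + P sin α).
Solving: P (cos α − μ_s sin α) = μ_s m g → P = 0.5×942/(cos 22° − 0.5 sin 22°) = 471/0.7399 = 636 N.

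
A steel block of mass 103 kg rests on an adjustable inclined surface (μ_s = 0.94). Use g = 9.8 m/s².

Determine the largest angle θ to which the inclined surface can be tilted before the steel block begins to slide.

At the slip threshold, m g sin θ = μ_s · m g cos θ, so tan θ = μ_s.
θ_max = arctan(0.94) = 43.2°.

θ_max ≈ 43.2°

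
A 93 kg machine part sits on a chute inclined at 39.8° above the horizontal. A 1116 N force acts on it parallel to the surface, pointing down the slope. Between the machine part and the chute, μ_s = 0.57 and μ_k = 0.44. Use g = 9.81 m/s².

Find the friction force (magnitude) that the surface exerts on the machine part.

The normal reaction is N = m g cos θ = 700.9 N.
Parallel to the incline, ΣF = 0 gives f = m g sin θ + P = 584 + 1116 = 1700 N (up-slope positive).
Maximum static friction available: μ_s N = 0.57 × 700.9 = 399.5 N.
|1700| exceeds 399.5 N, so the machine part slips down-slope; friction is kinetic, f = μ_k N = 0.44×700.9 = 308 N.

f ≈ 308 N (up the incline)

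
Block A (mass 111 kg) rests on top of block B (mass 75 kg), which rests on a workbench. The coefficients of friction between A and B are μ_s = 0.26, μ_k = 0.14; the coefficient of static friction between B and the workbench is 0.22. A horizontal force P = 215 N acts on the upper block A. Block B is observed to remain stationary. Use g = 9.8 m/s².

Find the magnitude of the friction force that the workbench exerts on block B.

The normal force B exerts on A is simply A's weight, N₁ = 1088 N.
So the A–B interface can sustain at most μ_s N₁ = 282.8 N of static friction.
P = 215 N is within that limit, so A and B move together (both at rest); the A–B friction is simply f₁ = P = 215 N.
By Newton's third law B feels 215 N forward from A. With B stationary, the floor's static friction on B balances it: f₂ = 215 N (well within μ_s(m_A+m_B)g = 401 N).

f ≈ 215 N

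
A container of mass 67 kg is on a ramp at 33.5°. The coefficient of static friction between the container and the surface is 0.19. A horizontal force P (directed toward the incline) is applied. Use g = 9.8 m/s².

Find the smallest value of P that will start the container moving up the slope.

At impending motion up the slope, friction acts down-slope at its limit: f = μ_s N.
Perpendicular to the incline: N = m g cos θ + P sin θ.
Along the incline: P cos θ = m g sin θ + μ_s N = m g sin θ + μ_s (m g cos θ + P sin θ).
Solving, P (cos θ − μ_s sin θ) = m g (sin θ + μ_s cos θ), so P = 67×9.8×(sin 33.5° + 0.19 cos 33.5°)/(cos 33.5° − 0.19 sin 33.5°) = 657×0.7104/0.729 = 640 N.

P ≈ 640 N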